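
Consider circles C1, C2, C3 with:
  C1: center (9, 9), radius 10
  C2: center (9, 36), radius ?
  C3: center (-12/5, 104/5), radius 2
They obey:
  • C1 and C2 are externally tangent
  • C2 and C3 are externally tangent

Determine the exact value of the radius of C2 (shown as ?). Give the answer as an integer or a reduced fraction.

1. [ext C1·C2]  r_C2² + 20r_C2 − 629 = 0  ⇒  r_C2 = 17 (r>0 drops 1)
2. [ext C2·C3]  r_C2² + 4r_C2 − 357 = 0  ⇒  r_C2 = 17 (r>0 drops 1)

17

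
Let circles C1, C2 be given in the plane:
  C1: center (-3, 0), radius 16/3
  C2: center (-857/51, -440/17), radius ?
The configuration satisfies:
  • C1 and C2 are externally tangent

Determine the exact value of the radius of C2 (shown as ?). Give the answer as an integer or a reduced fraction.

1. [ext C1·C2]  r_C2² + (32/3)r_C2 − 832 = 0  ⇒  r_C2 = 24 (r>0 drops 1)

24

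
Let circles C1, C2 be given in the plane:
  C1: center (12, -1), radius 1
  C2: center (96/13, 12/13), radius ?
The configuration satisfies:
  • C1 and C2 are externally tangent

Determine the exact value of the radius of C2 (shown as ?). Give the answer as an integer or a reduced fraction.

1. [ext C1·C2]  r_C2² + 2r_C2 − 24 = 0  ⇒  r_C2 = 4 (r>0 drops 1)

4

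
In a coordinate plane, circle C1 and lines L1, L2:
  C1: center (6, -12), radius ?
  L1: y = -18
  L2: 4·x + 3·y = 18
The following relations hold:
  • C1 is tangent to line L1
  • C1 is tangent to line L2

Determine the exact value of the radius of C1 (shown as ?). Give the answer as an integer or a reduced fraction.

6

1. [C1‖L1]  r_C1² − 36 = 0  ⇒  r_C1 = 6 (r>0 drops 1)
2. [C1‖L2]  r_C1² − 36 = 0  ⇒  r_C1 = 6 (r>0 drops 1)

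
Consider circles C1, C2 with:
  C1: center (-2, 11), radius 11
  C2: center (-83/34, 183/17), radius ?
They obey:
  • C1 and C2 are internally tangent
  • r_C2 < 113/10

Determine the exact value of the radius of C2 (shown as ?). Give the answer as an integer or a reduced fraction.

1. [int C1,C2]  r_C2² − 22r_C2 + 483/4 = 0  ⇒  r_C2 = 21/2 or 23/2
2. given r_C2 < 113/10: keep 21/2

21/2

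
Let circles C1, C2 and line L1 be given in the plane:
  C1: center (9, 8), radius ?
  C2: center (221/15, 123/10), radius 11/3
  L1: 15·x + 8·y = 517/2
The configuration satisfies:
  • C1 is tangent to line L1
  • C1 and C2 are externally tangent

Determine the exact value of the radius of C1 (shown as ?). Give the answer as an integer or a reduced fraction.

7/2

1. [C1‖L1]  r_C1² − 49/4 = 0  ⇒  r_C1 = 7/2 (r>0 drops 1)
2. [ext C1·C2]  r_C1² + (22/3)r_C1 − 455/12 = 0  ⇒  r_C1 = 7/2 (r>0 drops 1)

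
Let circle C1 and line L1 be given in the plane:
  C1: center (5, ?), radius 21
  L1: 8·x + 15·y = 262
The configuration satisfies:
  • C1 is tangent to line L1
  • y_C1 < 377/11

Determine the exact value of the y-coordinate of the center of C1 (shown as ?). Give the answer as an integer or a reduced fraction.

-9

1. [C1‖L1]  y_C1² − (148/5)y_C1 − 1737/5 = 0  ⇒  y_C1 = -9 or 193/5
2. given y_C1 < 377/11: keep -9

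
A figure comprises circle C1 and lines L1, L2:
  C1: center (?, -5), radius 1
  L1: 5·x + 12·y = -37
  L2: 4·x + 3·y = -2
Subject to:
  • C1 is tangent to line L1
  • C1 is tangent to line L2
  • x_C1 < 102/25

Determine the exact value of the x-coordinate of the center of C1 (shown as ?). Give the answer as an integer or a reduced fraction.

2

1. [C1‖L1]  x_C1² − (46/5)x_C1 + 72/5 = 0  ⇒  x_C1 = 2 or 36/5
2. [C1‖L2]  x_C1² − (13/2)x_C1 + 9 = 0  ⇒  x_C1 = 2 or 9/2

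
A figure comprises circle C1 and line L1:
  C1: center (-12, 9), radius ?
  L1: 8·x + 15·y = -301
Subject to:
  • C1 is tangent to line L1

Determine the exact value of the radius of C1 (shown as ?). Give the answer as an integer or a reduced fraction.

1. [C1‖L1]  r_C1² − 400 = 0  ⇒  r_C1 = 20 (r>0 drops 1)

20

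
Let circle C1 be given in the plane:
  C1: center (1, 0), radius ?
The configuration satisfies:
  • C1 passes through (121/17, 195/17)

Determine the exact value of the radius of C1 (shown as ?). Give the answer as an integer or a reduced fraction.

13

1. [C1∋P]  r_C1² − 169 = 0  ⇒  r_C1 = 13 (r>0 drops 1)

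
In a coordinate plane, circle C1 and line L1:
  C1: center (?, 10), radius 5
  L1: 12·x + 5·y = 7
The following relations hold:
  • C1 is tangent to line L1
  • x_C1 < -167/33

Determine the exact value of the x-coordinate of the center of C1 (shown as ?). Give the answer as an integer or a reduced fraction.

1. [C1‖L1]  x_C1² + (43/6)x_C1 − 33/2 = 0  ⇒  x_C1 = -9 or 11/6
2. given x_C1 < -167/33: keep -9

-9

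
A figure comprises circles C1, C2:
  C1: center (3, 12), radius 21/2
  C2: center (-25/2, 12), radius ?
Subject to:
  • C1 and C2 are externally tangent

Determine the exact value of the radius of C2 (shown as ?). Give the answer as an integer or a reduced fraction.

5

1. [ext C1·C2]  r_C2² + 21r_C2 − 130 = 0  ⇒  r_C2 = 5 (r>0 drops 1)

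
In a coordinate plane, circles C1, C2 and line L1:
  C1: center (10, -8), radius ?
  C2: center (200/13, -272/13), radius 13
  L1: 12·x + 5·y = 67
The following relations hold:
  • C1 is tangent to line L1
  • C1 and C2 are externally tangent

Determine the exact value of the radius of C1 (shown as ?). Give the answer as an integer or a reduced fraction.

1

1. [C1‖L1]  r_C1² − 1 = 0  ⇒  r_C1 = 1 (r>0 drops 1)
2. [ext C1·C2]  r_C1² + 26r_C1 − 27 = 0  ⇒  r_C1 = 1 (r>0 drops 1)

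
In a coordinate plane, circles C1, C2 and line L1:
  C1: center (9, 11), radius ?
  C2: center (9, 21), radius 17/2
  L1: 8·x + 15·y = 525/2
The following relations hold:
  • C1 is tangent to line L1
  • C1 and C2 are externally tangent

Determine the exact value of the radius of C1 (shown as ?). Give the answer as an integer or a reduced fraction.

1. [C1‖L1]  r_C1² − 9/4 = 0  ⇒  r_C1 = 3/2 (r>0 drops 1)
2. [ext C1·C2]  r_C1² + 17r_C1 − 111/4 = 0  ⇒  r_C1 = 3/2 (r>0 drops 1)

3/2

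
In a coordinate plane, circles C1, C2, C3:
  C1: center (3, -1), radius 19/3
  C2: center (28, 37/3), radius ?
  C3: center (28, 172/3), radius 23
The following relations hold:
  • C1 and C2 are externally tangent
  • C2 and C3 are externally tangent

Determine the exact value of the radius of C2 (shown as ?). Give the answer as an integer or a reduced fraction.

1. [ext C1·C2]  r_C2² + (38/3)r_C2 − 2288/3 = 0  ⇒  r_C2 = 22 (r>0 drops 1)
2. [ext C2·C3]  r_C2² + 46r_C2 − 1496 = 0  ⇒  r_C2 = 22 (r>0 drops 1)

22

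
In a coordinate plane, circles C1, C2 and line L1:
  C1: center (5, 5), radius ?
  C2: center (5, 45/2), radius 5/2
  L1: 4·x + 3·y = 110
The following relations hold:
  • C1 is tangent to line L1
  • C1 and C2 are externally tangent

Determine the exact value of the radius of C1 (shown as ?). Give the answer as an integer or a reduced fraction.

1. [C1‖L1]  r_C1² − 225 = 0  ⇒  r_C1 = 15 (r>0 drops 1)
2. [ext C1·C2]  r_C1² + 5r_C1 − 300 = 0  ⇒  r_C1 = 15 (r>0 drops 1)

15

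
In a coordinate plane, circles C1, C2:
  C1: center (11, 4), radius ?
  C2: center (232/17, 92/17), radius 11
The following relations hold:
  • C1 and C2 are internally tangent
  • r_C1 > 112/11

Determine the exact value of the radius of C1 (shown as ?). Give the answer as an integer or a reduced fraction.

14

1. [int C1,C2]  r_C1² − 22r_C1 + 112 = 0  ⇒  r_C1 = 8 or 14
2. given r_C1 > 112/11: keep 14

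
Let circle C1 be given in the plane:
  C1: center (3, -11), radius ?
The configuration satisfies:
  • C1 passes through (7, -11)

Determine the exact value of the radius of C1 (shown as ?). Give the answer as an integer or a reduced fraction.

4

1. [C1∋P]  r_C1² − 16 = 0  ⇒  r_C1 = 4 (r>0 drops 1)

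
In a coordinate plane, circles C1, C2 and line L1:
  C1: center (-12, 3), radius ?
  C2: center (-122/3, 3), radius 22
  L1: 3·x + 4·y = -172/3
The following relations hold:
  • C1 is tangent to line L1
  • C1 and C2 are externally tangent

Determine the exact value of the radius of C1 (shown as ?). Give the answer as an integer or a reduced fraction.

20/3

1. [C1‖L1]  r_C1² − 400/9 = 0  ⇒  r_C1 = 20/3 (r>0 drops 1)
2. [ext C1·C2]  r_C1² + 44r_C1 − 3040/9 = 0  ⇒  r_C1 = 20/3 (r>0 drops 1)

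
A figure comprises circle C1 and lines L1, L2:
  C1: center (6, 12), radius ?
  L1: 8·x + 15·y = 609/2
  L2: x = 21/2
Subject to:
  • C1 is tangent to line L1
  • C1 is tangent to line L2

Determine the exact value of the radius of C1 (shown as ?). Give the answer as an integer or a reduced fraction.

1. [C1‖L1]  r_C1² − 81/4 = 0  ⇒  r_C1 = 9/2 (r>0 drops 1)
2. [C1‖L2]  r_C1² − 81/4 = 0  ⇒  r_C1 = 9/2 (r>0 drops 1)

9/2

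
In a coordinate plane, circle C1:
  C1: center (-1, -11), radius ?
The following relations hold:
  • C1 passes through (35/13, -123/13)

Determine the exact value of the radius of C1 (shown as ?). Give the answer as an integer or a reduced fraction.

1. [C1∋P]  r_C1² − 16 = 0  ⇒  r_C1 = 4 (r>0 drops 1)

4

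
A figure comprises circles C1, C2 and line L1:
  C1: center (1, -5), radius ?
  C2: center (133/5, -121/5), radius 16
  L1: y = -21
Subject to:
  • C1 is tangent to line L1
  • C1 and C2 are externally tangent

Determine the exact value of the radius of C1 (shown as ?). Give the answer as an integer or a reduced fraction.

1. [C1‖L1]  r_C1² − 256 = 0  ⇒  r_C1 = 16 (r>0 drops 1)
2. [ext C1·C2]  r_C1² + 32r_C1 − 768 = 0  ⇒  r_C1 = 16 (r>0 drops 1)

16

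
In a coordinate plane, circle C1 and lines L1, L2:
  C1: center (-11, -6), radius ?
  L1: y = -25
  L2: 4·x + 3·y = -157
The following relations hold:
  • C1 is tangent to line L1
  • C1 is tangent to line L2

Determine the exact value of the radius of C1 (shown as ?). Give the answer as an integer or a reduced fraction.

19

1. [C1‖L1]  r_C1² − 361 = 0  ⇒  r_C1 = 19 (r>0 drops 1)
2. [C1‖L2]  r_C1² − 361 = 0  ⇒  r_C1 = 19 (r>0 drops 1)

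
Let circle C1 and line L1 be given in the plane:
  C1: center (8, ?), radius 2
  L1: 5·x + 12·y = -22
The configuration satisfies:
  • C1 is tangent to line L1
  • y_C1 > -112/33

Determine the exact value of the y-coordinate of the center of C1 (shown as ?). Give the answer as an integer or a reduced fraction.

-3

1. [C1‖L1]  y_C1² + (31/3)y_C1 + 22 = 0  ⇒  y_C1 = -22/3 or -3
2. given y_C1 > -112/33: keep -3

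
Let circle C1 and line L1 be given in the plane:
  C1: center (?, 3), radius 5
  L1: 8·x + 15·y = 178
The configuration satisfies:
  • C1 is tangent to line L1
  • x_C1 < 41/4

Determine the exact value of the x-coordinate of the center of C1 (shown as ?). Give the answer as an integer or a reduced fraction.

1. [C1‖L1]  x_C1² − (133/4)x_C1 + 327/2 = 0  ⇒  x_C1 = 6 or 109/4
2. given x_C1 < 41/4: keep 6

6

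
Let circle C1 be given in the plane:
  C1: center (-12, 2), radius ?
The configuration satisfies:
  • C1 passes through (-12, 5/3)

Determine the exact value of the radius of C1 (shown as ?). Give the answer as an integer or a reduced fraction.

1/3

1. [C1∋P]  r_C1² − 1/9 = 0  ⇒  r_C1 = 1/3 (r>0 drops 1)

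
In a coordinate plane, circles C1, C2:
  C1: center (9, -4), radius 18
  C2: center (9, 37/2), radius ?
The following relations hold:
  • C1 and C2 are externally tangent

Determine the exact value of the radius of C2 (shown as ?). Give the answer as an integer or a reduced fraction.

1. [ext C1·C2]  r_C2² + 36r_C2 − 729/4 = 0  ⇒  r_C2 = 9/2 (r>0 drops 1)

9/2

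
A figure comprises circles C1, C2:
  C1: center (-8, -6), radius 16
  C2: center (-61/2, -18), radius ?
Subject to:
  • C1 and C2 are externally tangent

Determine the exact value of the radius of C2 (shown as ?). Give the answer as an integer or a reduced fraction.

19/2

1. [ext C1·C2]  r_C2² + 32r_C2 − 1577/4 = 0  ⇒  r_C2 = 19/2 (r>0 drops 1)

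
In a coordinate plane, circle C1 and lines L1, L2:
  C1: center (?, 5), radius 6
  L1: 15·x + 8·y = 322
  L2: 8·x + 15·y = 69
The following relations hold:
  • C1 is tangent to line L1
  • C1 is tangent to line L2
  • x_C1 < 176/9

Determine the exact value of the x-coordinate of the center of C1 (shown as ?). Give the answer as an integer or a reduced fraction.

1. [C1‖L1]  x_C1² − (188/5)x_C1 + 1536/5 = 0  ⇒  x_C1 = 12 or 128/5
2. [C1‖L2]  x_C1² + (3/2)x_C1 − 162 = 0  ⇒  x_C1 = -27/2 or 12

12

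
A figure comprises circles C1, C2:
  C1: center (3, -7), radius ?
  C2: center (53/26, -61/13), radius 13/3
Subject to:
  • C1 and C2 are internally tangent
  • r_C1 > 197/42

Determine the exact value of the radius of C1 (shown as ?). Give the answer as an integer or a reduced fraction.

1. [int C1,C2]  r_C1² − (26/3)r_C1 + 451/36 = 0  ⇒  r_C1 = 11/6 or 41/6
2. given r_C1 > 197/42: keep 41/6

41/6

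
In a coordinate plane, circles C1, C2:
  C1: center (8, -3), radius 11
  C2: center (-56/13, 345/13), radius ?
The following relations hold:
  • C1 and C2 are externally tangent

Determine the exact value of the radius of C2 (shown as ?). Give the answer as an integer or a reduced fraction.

21

1. [ext C1·C2]  r_C2² + 22r_C2 − 903 = 0  ⇒  r_C2 = 21 (r>0 drops 1)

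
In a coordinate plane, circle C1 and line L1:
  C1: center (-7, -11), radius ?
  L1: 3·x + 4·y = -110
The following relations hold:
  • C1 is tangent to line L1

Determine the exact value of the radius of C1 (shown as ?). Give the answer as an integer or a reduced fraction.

1. [C1‖L1]  r_C1² − 81 = 0  ⇒  r_C1 = 9 (r>0 drops 1)

9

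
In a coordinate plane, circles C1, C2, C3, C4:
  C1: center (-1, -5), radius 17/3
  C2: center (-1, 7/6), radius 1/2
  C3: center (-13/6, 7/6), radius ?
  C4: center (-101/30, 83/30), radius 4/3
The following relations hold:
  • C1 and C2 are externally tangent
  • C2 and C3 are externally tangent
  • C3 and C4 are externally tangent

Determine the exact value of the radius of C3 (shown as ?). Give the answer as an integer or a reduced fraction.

1. [ext C2·C3]  r_C3² + 1r_C3 − 10/9 = 0  ⇒  r_C3 = 2/3 (r>0 drops 1)
2. [ext C3·C4]  r_C3² + (8/3)r_C3 − 20/9 = 0  ⇒  r_C3 = 2/3 (r>0 drops 1)

2/3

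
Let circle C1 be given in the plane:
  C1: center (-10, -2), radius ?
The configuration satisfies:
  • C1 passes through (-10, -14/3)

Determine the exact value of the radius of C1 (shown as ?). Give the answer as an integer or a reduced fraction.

1. [C1∋P]  r_C1² − 64/9 = 0  ⇒  r_C1 = 8/3 (r>0 drops 1)

8/3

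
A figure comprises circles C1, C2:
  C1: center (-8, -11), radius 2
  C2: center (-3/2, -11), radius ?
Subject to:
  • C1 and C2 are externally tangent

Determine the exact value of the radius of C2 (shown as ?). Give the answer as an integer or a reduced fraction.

9/2

1. [ext C1·C2]  r_C2² + 4r_C2 − 153/4 = 0  ⇒  r_C2 = 9/2 (r>0 drops 1)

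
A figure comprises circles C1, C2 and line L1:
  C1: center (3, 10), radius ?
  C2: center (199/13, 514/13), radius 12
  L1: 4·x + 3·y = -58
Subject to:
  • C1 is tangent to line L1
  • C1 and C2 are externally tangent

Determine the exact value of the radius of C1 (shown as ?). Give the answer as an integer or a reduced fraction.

20

1. [C1‖L1]  r_C1² − 400 = 0  ⇒  r_C1 = 20 (r>0 drops 1)
2. [ext C1·C2]  r_C1² + 24r_C1 − 880 = 0  ⇒  r_C1 = 20 (r>0 drops 1)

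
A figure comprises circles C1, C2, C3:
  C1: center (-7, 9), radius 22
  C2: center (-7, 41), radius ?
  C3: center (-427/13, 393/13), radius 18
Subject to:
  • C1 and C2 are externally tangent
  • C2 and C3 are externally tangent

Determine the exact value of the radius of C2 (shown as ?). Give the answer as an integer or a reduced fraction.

1. [ext C1·C2]  r_C2² + 44r_C2 − 540 = 0  ⇒  r_C2 = 10 (r>0 drops 1)
2. [ext C2·C3]  r_C2² + 36r_C2 − 460 = 0  ⇒  r_C2 = 10 (r>0 drops 1)

10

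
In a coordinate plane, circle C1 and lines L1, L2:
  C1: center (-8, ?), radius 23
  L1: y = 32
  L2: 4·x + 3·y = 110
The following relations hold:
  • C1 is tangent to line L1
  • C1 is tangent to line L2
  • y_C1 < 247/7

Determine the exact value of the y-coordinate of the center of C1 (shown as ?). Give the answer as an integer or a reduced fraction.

9

1. [C1‖L1]  y_C1² − 64y_C1 + 495 = 0  ⇒  y_C1 = 9 or 55
2. [C1‖L2]  y_C1² − (284/3)y_C1 + 771 = 0  ⇒  y_C1 = 9 or 257/3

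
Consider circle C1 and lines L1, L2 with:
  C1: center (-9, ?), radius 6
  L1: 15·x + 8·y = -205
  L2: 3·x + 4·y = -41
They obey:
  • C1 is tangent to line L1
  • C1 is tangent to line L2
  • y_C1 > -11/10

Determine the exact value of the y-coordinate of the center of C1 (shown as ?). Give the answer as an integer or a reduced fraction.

1. [C1‖L1]  y_C1² + (35/2)y_C1 − 86 = 0  ⇒  y_C1 = -43/2 or 4
2. [C1‖L2]  y_C1² + 7y_C1 − 44 = 0  ⇒  y_C1 = -11 or 4

4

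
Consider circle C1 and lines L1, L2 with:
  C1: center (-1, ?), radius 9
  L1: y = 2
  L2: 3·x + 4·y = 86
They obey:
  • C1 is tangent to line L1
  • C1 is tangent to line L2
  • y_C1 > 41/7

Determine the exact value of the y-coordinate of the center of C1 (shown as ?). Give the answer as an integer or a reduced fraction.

1. [C1‖L1]  y_C1² − 4y_C1 − 77 = 0  ⇒  y_C1 = -7 or 11
2. [C1‖L2]  y_C1² − (89/2)y_C1 + 737/2 = 0  ⇒  y_C1 = 11 or 67/2

11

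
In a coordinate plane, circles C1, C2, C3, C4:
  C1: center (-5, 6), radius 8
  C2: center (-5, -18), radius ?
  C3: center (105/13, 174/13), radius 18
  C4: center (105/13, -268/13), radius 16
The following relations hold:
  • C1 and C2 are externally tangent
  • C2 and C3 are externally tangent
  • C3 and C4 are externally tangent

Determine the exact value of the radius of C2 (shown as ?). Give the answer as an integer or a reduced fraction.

1. [ext C1·C2]  r_C2² + 16r_C2 − 512 = 0  ⇒  r_C2 = 16 (r>0 drops 1)
2. [ext C2·C3]  r_C2² + 36r_C2 − 832 = 0  ⇒  r_C2 = 16 (r>0 drops 1)

16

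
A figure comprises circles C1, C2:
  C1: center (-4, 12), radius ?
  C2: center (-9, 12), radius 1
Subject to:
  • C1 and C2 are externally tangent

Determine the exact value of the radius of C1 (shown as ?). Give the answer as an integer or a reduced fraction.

1. [ext C1·C2]  r_C1² + 2r_C1 − 24 = 0  ⇒  r_C1 = 4 (r>0 drops 1)

4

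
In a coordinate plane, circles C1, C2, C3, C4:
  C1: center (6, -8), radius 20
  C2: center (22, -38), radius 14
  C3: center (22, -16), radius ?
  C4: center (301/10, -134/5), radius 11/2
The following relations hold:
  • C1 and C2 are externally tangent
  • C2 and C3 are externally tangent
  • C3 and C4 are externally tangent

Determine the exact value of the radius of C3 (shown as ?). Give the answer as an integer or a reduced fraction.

1. [ext C2·C3]  r_C3² + 28r_C3 − 288 = 0  ⇒  r_C3 = 8 (r>0 drops 1)
2. [ext C3·C4]  r_C3² + 11r_C3 − 152 = 0  ⇒  r_C3 = 8 (r>0 drops 1)

8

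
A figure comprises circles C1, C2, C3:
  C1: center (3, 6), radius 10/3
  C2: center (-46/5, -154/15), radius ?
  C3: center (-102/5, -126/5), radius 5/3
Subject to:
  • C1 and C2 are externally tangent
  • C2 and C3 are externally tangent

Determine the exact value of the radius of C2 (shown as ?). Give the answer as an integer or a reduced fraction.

1. [ext C1·C2]  r_C2² + (20/3)r_C2 − 1207/3 = 0  ⇒  r_C2 = 17 (r>0 drops 1)
2. [ext C2·C3]  r_C2² + (10/3)r_C2 − 1037/3 = 0  ⇒  r_C2 = 17 (r>0 drops 1)

17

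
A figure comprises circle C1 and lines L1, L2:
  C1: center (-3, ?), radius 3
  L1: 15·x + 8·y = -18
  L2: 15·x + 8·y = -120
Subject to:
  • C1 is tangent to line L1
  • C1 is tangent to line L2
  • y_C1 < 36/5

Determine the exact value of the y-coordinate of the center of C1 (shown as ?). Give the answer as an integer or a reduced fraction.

-3

1. [C1‖L1]  y_C1² − (27/4)y_C1 − 117/4 = 0  ⇒  y_C1 = -3 or 39/4
2. [C1‖L2]  y_C1² + (75/4)y_C1 + 189/4 = 0  ⇒  y_C1 = -63/4 or -3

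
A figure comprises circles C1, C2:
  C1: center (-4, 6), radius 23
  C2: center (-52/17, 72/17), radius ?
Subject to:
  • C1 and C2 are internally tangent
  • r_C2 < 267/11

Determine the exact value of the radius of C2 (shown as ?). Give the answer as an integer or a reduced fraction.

21

1. [int C1,C2]  r_C2² − 46r_C2 + 525 = 0  ⇒  r_C2 = 21 or 25
2. given r_C2 < 267/11: keep 21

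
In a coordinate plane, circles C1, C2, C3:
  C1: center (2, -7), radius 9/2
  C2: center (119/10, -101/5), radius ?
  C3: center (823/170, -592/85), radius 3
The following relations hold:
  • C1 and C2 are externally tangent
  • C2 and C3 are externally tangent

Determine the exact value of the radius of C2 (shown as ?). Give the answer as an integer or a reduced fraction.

1. [ext C1·C2]  r_C2² + 9r_C2 − 252 = 0  ⇒  r_C2 = 12 (r>0 drops 1)
2. [ext C2·C3]  r_C2² + 6r_C2 − 216 = 0  ⇒  r_C2 = 12 (r>0 drops 1)

12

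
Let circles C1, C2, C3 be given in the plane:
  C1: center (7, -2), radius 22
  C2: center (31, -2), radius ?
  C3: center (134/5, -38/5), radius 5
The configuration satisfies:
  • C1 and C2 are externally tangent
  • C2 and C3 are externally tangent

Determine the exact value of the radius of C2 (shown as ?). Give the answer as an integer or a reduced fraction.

1. [ext C1·C2]  r_C2² + 44r_C2 − 92 = 0  ⇒  r_C2 = 2 (r>0 drops 1)
2. [ext C2·C3]  r_C2² + 10r_C2 − 24 = 0  ⇒  r_C2 = 2 (r>0 drops 1)

2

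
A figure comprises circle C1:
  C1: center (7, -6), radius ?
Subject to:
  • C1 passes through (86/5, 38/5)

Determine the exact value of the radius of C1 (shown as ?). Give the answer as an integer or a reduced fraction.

1. [C1∋P]  r_C1² − 289 = 0  ⇒  r_C1 = 17 (r>0 drops 1)

17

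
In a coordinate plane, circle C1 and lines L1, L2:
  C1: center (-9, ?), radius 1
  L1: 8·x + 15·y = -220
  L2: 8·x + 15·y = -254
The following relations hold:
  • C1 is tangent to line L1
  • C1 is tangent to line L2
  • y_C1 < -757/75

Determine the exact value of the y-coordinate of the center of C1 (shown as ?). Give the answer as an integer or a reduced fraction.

-11

1. [C1‖L1]  y_C1² + (296/15)y_C1 + 1441/15 = 0  ⇒  y_C1 = -11 or -131/15
2. [C1‖L2]  y_C1² + (364/15)y_C1 + 2189/15 = 0  ⇒  y_C1 = -199/15 or -11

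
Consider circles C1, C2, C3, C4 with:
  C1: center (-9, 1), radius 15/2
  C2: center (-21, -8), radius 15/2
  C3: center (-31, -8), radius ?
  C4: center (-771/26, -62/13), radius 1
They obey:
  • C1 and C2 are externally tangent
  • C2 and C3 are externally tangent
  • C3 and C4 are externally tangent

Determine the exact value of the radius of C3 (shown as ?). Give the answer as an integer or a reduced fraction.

5/2

1. [ext C2·C3]  r_C3² + 15r_C3 − 175/4 = 0  ⇒  r_C3 = 5/2 (r>0 drops 1)
2. [ext C3·C4]  r_C3² + 2r_C3 − 45/4 = 0  ⇒  r_C3 = 5/2 (r>0 drops 1)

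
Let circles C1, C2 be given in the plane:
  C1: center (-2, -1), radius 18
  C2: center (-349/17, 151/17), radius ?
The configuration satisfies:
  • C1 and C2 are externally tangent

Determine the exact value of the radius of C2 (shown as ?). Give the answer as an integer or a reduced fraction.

1. [ext C1·C2]  r_C2² + 36r_C2 − 117 = 0  ⇒  r_C2 = 3 (r>0 drops 1)

3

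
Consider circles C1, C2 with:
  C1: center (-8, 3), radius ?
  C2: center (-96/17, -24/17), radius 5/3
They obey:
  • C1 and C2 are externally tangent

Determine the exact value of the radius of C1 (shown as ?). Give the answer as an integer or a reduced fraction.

10/3

1. [ext C1·C2]  r_C1² + (10/3)r_C1 − 200/9 = 0  ⇒  r_C1 = 10/3 (r>0 drops 1)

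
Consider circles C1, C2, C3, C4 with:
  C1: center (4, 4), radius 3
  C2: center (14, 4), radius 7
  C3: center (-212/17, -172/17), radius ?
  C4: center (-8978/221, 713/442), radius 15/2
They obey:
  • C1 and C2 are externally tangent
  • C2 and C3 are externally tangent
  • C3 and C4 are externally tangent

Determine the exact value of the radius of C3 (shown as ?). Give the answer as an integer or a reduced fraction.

23

1. [ext C2·C3]  r_C3² + 14r_C3 − 851 = 0  ⇒  r_C3 = 23 (r>0 drops 1)
2. [ext C3·C4]  r_C3² + 15r_C3 − 874 = 0  ⇒  r_C3 = 23 (r>0 drops 1)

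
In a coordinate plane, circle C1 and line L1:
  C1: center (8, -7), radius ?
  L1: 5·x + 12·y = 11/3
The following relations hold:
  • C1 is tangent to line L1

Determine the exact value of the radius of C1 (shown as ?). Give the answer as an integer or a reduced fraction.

1. [C1‖L1]  r_C1² − 121/9 = 0  ⇒  r_C1 = 11/3 (r>0 drops 1)

11/3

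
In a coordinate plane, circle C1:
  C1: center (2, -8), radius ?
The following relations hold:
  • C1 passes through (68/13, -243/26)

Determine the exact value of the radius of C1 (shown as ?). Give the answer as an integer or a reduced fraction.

1. [C1∋P]  r_C1² − 49/4 = 0  ⇒  r_C1 = 7/2 (r>0 drops 1)

7/2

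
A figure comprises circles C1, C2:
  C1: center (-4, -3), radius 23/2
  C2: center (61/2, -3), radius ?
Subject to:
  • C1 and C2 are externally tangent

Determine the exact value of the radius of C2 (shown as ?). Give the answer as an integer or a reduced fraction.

23

1. [ext C1·C2]  r_C2² + 23r_C2 − 1058 = 0  ⇒  r_C2 = 23 (r>0 drops 1)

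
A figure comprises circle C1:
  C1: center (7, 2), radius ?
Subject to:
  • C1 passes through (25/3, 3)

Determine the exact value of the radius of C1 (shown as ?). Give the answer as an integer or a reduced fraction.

5/3

1. [C1∋P]  r_C1² − 25/9 = 0  ⇒  r_C1 = 5/3 (r>0 drops 1)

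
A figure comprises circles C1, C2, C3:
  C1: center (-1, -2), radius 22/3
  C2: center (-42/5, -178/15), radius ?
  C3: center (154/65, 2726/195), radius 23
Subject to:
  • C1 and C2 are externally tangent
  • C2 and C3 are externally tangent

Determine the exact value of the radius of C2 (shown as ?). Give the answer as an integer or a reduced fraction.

1. [ext C1·C2]  r_C2² + (44/3)r_C2 − 295/3 = 0  ⇒  r_C2 = 5 (r>0 drops 1)
2. [ext C2·C3]  r_C2² + 46r_C2 − 255 = 0  ⇒  r_C2 = 5 (r>0 drops 1)

5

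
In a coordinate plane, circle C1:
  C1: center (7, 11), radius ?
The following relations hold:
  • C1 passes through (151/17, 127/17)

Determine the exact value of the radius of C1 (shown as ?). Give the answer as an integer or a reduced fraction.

1. [C1∋P]  r_C1² − 16 = 0  ⇒  r_C1 = 4 (r>0 drops 1)

4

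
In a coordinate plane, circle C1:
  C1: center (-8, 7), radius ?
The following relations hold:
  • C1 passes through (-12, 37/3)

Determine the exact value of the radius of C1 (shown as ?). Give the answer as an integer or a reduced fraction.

1. [C1∋P]  r_C1² − 400/9 = 0  ⇒  r_C1 = 20/3 (r>0 drops 1)

20/3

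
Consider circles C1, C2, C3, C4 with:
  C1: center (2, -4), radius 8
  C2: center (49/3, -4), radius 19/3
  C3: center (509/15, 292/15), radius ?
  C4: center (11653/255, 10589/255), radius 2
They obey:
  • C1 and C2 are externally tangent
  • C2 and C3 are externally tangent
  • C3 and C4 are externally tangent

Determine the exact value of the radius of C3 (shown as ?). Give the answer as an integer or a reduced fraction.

23

1. [ext C2·C3]  r_C3² + (38/3)r_C3 − 2461/3 = 0  ⇒  r_C3 = 23 (r>0 drops 1)
2. [ext C3·C4]  r_C3² + 4r_C3 − 621 = 0  ⇒  r_C3 = 23 (r>0 drops 1)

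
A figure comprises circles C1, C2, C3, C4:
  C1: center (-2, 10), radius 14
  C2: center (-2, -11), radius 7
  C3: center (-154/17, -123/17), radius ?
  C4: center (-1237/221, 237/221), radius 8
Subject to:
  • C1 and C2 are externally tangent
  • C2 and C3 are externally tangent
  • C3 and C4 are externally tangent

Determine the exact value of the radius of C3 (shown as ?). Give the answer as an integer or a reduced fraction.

1

1. [ext C2·C3]  r_C3² + 14r_C3 − 15 = 0  ⇒  r_C3 = 1 (r>0 drops 1)
2. [ext C3·C4]  r_C3² + 16r_C3 − 17 = 0  ⇒  r_C3 = 1 (r>0 drops 1)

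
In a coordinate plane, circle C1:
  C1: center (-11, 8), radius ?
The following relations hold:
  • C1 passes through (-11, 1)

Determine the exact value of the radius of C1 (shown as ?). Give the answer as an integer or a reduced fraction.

7

1. [C1∋P]  r_C1² − 49 = 0  ⇒  r_C1 = 7 (r>0 drops 1)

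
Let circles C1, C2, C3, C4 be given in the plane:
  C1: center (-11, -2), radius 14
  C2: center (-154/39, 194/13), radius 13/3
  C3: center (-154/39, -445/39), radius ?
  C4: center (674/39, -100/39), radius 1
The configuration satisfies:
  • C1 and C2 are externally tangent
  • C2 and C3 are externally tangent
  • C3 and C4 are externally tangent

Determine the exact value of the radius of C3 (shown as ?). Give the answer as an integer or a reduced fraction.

22

1. [ext C2·C3]  r_C3² + (26/3)r_C3 − 2024/3 = 0  ⇒  r_C3 = 22 (r>0 drops 1)
2. [ext C3·C4]  r_C3² + 2r_C3 − 528 = 0  ⇒  r_C3 = 22 (r>0 drops 1)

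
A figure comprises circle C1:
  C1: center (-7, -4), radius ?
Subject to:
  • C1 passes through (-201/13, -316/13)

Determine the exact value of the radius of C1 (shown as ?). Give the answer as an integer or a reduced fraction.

1. [C1∋P]  r_C1² − 484 = 0  ⇒  r_C1 = 22 (r>0 drops 1)

22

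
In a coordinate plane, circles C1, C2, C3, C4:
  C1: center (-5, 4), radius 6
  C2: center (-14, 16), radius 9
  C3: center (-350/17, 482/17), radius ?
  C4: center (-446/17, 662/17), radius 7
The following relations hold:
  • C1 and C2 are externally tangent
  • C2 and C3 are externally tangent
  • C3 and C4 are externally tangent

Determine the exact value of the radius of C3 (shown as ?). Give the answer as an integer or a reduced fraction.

1. [ext C2·C3]  r_C3² + 18r_C3 − 115 = 0  ⇒  r_C3 = 5 (r>0 drops 1)
2. [ext C3·C4]  r_C3² + 14r_C3 − 95 = 0  ⇒  r_C3 = 5 (r>0 drops 1)

5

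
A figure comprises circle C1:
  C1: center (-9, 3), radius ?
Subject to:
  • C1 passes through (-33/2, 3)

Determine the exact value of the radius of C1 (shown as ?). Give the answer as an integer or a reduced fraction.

15/2

1. [C1∋P]  r_C1² − 225/4 = 0  ⇒  r_C1 = 15/2 (r>0 drops 1)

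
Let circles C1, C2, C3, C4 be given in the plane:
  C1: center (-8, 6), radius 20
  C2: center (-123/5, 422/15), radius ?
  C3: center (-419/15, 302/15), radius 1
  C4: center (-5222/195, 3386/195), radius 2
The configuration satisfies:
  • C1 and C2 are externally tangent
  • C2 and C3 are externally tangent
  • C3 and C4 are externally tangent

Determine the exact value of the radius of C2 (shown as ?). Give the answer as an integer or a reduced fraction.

23/3

1. [ext C1·C2]  r_C2² + 40r_C2 − 3289/9 = 0  ⇒  r_C2 = 23/3 (r>0 drops 1)
2. [ext C2·C3]  r_C2² + 2r_C2 − 667/9 = 0  ⇒  r_C2 = 23/3 (r>0 drops 1)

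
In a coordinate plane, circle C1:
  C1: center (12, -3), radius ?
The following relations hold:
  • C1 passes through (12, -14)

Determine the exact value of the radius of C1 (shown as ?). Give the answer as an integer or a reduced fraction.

1. [C1∋P]  r_C1² − 121 = 0  ⇒  r_C1 = 11 (r>0 drops 1)

11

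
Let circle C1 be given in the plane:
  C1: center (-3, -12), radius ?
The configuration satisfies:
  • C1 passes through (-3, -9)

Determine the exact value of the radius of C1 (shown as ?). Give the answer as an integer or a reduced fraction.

3

1. [C1∋P]  r_C1² − 9 = 0  ⇒  r_C1 = 3 (r>0 drops 1)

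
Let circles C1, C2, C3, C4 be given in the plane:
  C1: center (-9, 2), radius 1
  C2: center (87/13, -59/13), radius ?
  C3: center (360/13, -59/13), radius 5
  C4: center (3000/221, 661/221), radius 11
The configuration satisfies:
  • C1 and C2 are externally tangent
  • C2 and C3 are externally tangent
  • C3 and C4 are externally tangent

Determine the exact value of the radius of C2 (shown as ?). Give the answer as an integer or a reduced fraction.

16

1. [ext C1·C2]  r_C2² + 2r_C2 − 288 = 0  ⇒  r_C2 = 16 (r>0 drops 1)
2. [ext C2·C3]  r_C2² + 10r_C2 − 416 = 0  ⇒  r_C2 = 16 (r>0 drops 1)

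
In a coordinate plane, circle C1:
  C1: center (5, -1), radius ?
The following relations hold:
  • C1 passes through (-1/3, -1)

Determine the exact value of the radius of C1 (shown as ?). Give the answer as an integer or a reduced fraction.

1. [C1∋P]  r_C1² − 256/9 = 0  ⇒  r_C1 = 16/3 (r>0 drops 1)

16/3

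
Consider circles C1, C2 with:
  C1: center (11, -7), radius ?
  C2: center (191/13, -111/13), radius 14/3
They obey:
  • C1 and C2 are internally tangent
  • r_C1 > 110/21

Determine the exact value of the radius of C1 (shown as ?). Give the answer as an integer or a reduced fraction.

26/3

1. [int C1,C2]  r_C1² − (28/3)r_C1 + 52/9 = 0  ⇒  r_C1 = 2/3 or 26/3
2. given r_C1 > 110/21: keep 26/3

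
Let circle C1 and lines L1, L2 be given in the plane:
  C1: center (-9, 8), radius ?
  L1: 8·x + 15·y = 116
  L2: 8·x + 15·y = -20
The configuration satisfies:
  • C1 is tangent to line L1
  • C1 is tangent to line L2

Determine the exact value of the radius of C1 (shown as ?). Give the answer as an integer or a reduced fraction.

4

1. [C1‖L1]  r_C1² − 16 = 0  ⇒  r_C1 = 4 (r>0 drops 1)
2. [C1‖L2]  r_C1² − 16 = 0  ⇒  r_C1 = 4 (r>0 drops 1)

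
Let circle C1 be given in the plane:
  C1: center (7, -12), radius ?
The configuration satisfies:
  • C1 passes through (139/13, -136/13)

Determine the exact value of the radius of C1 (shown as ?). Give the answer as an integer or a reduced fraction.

1. [C1∋P]  r_C1² − 16 = 0  ⇒  r_C1 = 4 (r>0 drops 1)

4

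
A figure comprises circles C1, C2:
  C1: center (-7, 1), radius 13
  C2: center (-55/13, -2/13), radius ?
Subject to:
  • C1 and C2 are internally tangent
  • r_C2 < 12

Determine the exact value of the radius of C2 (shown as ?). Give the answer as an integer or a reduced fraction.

1. [int C1,C2]  r_C2² − 26r_C2 + 160 = 0  ⇒  r_C2 = 10 or 16
2. given r_C2 < 12: keep 10

10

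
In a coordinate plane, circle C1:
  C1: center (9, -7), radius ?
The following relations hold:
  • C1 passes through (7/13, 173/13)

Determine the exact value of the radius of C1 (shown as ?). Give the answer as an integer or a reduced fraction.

22

1. [C1∋P]  r_C1² − 484 = 0  ⇒  r_C1 = 22 (r>0 drops 1)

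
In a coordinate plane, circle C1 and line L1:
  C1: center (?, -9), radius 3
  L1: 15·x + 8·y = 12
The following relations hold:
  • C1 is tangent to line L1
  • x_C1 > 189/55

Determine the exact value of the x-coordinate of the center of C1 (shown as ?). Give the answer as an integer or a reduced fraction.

9

1. [C1‖L1]  x_C1² − (56/5)x_C1 + 99/5 = 0  ⇒  x_C1 = 11/5 or 9
2. given x_C1 > 189/55: keep 9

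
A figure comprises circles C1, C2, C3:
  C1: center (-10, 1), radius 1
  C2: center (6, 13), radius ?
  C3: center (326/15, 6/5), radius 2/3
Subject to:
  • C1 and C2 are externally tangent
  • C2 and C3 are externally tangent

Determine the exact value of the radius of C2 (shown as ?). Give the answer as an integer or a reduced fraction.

1. [ext C1·C2]  r_C2² + 2r_C2 − 399 = 0  ⇒  r_C2 = 19 (r>0 drops 1)
2. [ext C2·C3]  r_C2² + (4/3)r_C2 − 1159/3 = 0  ⇒  r_C2 = 19 (r>0 drops 1)

19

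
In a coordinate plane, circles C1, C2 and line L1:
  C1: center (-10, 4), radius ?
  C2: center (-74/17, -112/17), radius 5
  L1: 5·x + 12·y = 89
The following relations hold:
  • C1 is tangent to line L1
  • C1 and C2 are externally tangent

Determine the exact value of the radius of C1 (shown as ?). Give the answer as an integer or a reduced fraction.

7

1. [C1‖L1]  r_C1² − 49 = 0  ⇒  r_C1 = 7 (r>0 drops 1)
2. [ext C1·C2]  r_C1² + 10r_C1 − 119 = 0  ⇒  r_C1 = 7 (r>0 drops 1)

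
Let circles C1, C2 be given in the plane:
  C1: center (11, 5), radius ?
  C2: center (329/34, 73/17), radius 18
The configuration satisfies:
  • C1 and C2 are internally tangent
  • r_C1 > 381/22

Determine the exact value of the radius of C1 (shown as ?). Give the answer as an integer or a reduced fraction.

39/2

1. [int C1,C2]  r_C1² − 36r_C1 + 1287/4 = 0  ⇒  r_C1 = 33/2 or 39/2
2. given r_C1 > 381/22: keep 39/2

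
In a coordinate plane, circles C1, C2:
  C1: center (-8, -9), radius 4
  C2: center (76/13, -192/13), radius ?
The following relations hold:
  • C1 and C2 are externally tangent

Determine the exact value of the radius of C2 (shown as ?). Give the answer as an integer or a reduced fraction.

1. [ext C1·C2]  r_C2² + 8r_C2 − 209 = 0  ⇒  r_C2 = 11 (r>0 drops 1)

11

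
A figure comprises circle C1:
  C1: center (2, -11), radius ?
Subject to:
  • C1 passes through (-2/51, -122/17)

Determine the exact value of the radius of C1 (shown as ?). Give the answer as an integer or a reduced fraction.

13/3

1. [C1∋P]  r_C1² − 169/9 = 0  ⇒  r_C1 = 13/3 (r>0 drops 1)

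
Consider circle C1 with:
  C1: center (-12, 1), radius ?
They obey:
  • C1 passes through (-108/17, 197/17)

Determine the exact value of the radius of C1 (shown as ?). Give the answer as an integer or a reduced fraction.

1. [C1∋P]  r_C1² − 144 = 0  ⇒  r_C1 = 12 (r>0 drops 1)

12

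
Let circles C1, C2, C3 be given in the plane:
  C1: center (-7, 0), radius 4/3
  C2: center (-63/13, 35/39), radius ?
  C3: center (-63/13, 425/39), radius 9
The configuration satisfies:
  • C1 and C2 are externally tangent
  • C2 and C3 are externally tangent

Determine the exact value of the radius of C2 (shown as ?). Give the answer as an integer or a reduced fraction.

1. [ext C1·C2]  r_C2² + (8/3)r_C2 − 11/3 = 0  ⇒  r_C2 = 1 (r>0 drops 1)
2. [ext C2·C3]  r_C2² + 18r_C2 − 19 = 0  ⇒  r_C2 = 1 (r>0 drops 1)

1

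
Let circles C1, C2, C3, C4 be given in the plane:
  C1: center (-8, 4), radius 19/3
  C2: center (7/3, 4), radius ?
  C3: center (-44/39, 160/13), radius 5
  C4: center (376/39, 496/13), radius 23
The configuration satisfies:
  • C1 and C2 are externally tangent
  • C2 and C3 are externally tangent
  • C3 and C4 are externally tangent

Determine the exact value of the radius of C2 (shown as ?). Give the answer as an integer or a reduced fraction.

1. [ext C1·C2]  r_C2² + (38/3)r_C2 − 200/3 = 0  ⇒  r_C2 = 4 (r>0 drops 1)
2. [ext C2·C3]  r_C2² + 10r_C2 − 56 = 0  ⇒  r_C2 = 4 (r>0 drops 1)

4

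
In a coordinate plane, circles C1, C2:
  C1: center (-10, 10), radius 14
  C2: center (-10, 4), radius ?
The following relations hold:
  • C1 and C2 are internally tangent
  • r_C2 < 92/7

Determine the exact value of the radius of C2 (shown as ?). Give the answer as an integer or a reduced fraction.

1. [int C1,C2]  r_C2² − 28r_C2 + 160 = 0  ⇒  r_C2 = 8 or 20
2. given r_C2 < 92/7: keep 8

8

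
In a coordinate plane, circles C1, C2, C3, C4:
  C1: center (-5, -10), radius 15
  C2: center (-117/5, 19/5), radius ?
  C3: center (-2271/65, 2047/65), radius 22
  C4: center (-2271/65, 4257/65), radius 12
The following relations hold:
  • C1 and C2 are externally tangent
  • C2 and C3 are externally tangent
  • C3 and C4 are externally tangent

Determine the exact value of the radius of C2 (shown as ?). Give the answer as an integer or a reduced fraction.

1. [ext C1·C2]  r_C2² + 30r_C2 − 304 = 0  ⇒  r_C2 = 8 (r>0 drops 1)
2. [ext C2·C3]  r_C2² + 44r_C2 − 416 = 0  ⇒  r_C2 = 8 (r>0 drops 1)

8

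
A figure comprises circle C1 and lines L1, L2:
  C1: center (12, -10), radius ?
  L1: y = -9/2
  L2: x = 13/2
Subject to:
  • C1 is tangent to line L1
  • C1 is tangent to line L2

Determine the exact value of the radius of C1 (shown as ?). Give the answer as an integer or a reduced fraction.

11/2

1. [C1‖L1]  r_C1² − 121/4 = 0  ⇒  r_C1 = 11/2 (r>0 drops 1)
2. [C1‖L2]  r_C1² − 121/4 = 0  ⇒  r_C1 = 11/2 (r>0 drops 1)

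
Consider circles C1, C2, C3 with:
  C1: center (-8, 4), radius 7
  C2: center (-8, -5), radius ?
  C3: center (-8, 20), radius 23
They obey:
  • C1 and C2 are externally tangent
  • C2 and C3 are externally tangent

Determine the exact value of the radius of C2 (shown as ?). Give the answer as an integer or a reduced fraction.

2

1. [ext C1·C2]  r_C2² + 14r_C2 − 32 = 0  ⇒  r_C2 = 2 (r>0 drops 1)
2. [ext C2·C3]  r_C2² + 46r_C2 − 96 = 0  ⇒  r_C2 = 2 (r>0 drops 1)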